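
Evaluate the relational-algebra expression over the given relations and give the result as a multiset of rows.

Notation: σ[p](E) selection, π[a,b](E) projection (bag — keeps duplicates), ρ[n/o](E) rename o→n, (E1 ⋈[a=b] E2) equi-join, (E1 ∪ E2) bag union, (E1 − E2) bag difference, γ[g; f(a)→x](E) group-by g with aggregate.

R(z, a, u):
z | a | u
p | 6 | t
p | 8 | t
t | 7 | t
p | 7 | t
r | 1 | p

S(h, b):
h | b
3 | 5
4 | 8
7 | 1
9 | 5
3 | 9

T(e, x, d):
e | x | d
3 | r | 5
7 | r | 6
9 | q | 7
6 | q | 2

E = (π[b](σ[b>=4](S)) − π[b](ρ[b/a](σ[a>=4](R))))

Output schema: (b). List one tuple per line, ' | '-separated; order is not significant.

Stepwise |·|:
  S → 5
  σ[b>=4](S) → 4
  π[b](σ[b>=4](S)) → 4
  R → 5
  σ[a>=4](R) → 4
  ρ[b/a](σ[a>=4](R)) → 4
  π[b](ρ[b/a](σ[a>=4](R))) → 4
  (π[b](σ[b>=4](S)) − π[b](ρ[b/a](σ[a>=4](R)))) → 3

== RESULT ==
b
5
5
9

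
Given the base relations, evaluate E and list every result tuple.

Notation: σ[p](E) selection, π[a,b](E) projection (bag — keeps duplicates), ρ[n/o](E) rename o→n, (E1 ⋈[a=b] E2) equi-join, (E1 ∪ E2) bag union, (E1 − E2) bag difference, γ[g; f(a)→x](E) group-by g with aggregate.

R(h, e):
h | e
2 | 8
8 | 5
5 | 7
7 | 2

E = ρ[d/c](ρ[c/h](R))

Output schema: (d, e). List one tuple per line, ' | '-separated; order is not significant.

Stepwise |·|:
  R → 4
  ρ[c/h](R) → 4
  ρ[d/c](ρ[c/h](R)) → 4

== RESULT ==
d | e
2 | 8
5 | 7
7 | 2
8 | 5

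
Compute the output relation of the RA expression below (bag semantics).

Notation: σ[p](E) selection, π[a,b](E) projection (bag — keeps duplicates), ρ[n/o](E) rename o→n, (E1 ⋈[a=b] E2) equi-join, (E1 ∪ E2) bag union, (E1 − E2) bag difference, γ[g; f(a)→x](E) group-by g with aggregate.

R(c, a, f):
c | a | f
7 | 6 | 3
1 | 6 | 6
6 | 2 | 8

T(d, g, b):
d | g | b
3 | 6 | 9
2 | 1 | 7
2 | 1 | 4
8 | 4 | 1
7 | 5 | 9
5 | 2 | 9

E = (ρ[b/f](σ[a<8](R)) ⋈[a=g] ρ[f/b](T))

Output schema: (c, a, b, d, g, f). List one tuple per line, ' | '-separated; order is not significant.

Stepwise |·|:
  R → 3
  σ[a<8](R) → 3
  ρ[b/f](σ[a<8](R)) → 3
  T → 6
  ρ[f/b](T) → 6
  (ρ[b/f](σ[a<8](R)) ⋈[a=g] ρ[f/b](T)) → 3

== RESULT ==
c | a | b | d | g | f
1 | 6 | 6 | 3 | 6 | 9
6 | 2 | 8 | 5 | 2 | 9
7 | 6 | 3 | 3 | 6 | 9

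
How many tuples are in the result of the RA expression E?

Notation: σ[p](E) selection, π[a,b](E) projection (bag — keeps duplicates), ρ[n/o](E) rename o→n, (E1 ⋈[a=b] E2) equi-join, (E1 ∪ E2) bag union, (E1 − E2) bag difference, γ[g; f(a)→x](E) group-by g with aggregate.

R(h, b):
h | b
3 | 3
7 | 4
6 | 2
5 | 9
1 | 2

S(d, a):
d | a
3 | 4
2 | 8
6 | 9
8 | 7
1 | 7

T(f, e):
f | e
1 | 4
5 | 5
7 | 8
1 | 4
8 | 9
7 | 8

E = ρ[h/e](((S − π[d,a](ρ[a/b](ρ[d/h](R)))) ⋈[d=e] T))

Row counts bottom-up:
  S → 5
  R → 5
  ρ[d/h](R) → 5
  ρ[a/b](ρ[d/h](R)) → 5
  π[d,a](ρ[a/b](ρ[d/h](R))) → 5
  (S − π[d,a](ρ[a/b](ρ[d/h](R)))) → 5
  T → 6
  ((S − π[d,a](ρ[a/b](ρ[d/h](R)))) ⋈[d=e] T) → 2
  ρ[h/e](((S − π[d,a](ρ[a/b](ρ[d/h](R)))) ⋈[d=e] T)) → 2

|E| = 2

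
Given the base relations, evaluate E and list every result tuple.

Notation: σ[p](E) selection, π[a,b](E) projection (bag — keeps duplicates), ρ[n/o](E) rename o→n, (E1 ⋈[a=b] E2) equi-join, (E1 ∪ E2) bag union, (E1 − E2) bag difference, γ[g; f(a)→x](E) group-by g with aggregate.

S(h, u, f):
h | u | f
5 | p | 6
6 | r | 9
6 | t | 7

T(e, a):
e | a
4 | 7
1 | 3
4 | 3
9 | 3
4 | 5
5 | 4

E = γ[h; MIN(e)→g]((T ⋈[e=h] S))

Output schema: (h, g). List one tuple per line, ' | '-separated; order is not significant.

Subexpression sizes:
  T → 6
  S → 3
  (T ⋈[e=h] S) → 1
  γ[h; MIN(e)→g]((T ⋈[e=h] S)) → 1

== RESULT ==
h | g
5 | 5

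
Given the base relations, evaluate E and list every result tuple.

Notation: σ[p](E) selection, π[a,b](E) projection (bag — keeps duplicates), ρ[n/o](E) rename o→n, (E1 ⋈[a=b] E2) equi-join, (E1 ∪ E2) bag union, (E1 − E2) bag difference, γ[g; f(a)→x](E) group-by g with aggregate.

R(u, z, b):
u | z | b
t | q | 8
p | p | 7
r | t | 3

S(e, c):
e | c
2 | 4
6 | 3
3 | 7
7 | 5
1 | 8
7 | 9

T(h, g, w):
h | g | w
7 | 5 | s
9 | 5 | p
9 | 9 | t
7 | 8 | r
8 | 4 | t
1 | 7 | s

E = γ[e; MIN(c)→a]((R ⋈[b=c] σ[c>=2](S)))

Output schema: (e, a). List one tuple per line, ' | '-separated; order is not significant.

Stepwise |·|:
  R → 3
  S → 6
  σ[c>=2](S) → 6
  (R ⋈[b=c] σ[c>=2](S)) → 3
  γ[e; MIN(c)→a]((R ⋈[b=c] σ[c>=2](S))) → 3

== RESULT ==
e | a
1 | 8
3 | 7
6 | 3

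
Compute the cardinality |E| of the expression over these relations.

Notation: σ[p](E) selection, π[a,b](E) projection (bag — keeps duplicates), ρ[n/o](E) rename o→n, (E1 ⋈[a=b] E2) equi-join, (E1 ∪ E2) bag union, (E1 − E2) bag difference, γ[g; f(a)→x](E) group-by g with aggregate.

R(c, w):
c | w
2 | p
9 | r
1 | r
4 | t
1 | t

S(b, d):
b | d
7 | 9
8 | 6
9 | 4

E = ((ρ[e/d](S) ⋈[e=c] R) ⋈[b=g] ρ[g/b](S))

Row counts bottom-up:
  S → 3
  ρ[e/d](S) → 3
  R → 5
  (ρ[e/d](S) ⋈[e=c] R) → 2
  S → 3
  ρ[g/b](S) → 3
  ((ρ[e/d](S) ⋈[e=c] R) ⋈[b=g] ρ[g/b](S)) → 2

|E| = 2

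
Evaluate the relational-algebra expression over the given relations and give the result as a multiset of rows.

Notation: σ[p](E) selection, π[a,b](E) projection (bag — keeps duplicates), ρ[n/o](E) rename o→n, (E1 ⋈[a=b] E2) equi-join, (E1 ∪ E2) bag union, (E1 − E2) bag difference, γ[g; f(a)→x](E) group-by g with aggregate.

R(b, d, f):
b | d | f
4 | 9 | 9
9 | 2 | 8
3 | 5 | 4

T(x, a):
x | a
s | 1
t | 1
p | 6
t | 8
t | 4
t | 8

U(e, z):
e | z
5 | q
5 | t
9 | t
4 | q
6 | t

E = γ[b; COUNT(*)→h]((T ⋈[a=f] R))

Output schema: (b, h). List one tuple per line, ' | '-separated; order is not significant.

Subexpression sizes:
  T → 6
  R → 3
  (T ⋈[a=f] R) → 3
  γ[b; COUNT(*)→h]((T ⋈[a=f] R)) → 2

== RESULT ==
b | h
3 | 1
9 | 2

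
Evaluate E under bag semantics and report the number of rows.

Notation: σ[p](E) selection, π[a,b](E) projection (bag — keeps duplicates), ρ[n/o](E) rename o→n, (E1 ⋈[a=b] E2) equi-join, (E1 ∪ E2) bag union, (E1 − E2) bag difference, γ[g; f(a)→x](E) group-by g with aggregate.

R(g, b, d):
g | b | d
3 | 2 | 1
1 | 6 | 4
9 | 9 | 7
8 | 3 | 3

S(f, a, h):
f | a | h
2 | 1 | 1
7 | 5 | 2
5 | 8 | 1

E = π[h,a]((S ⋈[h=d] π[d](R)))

Subexpression sizes:
  S → 3
  R → 4
  π[d](R) → 4
  (S ⋈[h=d] π[d](R)) → 2
  π[h,a]((S ⋈[h=d] π[d](R))) → 2

|E| = 2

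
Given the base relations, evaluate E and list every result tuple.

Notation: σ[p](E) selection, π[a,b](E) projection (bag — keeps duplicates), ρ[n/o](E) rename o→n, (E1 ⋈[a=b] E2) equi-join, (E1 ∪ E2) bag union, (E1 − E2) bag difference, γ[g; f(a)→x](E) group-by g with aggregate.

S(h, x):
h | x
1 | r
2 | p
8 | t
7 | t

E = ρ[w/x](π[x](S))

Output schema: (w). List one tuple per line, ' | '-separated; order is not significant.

Row counts bottom-up:
  S → 4
  π[x](S) → 4
  ρ[w/x](π[x](S)) → 4

== RESULT ==
w
p
r
t
t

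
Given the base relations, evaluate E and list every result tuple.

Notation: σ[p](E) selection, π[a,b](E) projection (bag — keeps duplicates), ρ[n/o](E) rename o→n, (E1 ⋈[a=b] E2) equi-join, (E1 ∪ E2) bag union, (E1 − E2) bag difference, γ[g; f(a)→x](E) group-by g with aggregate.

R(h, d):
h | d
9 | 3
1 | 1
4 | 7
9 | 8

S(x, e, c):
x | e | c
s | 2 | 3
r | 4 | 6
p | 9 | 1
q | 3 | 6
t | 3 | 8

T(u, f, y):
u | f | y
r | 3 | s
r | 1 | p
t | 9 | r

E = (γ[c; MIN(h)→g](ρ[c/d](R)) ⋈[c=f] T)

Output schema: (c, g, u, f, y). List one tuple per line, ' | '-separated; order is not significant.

Row counts bottom-up:
  R → 4
  ρ[c/d](R) → 4
  γ[c; MIN(h)→g](ρ[c/d](R)) → 4
  T → 3
  (γ[c; MIN(h)→g](ρ[c/d](R)) ⋈[c=f] T) → 2

== RESULT ==
c | g | u | f | y
1 | 1 | r | 1 | p
3 | 9 | r | 3 | s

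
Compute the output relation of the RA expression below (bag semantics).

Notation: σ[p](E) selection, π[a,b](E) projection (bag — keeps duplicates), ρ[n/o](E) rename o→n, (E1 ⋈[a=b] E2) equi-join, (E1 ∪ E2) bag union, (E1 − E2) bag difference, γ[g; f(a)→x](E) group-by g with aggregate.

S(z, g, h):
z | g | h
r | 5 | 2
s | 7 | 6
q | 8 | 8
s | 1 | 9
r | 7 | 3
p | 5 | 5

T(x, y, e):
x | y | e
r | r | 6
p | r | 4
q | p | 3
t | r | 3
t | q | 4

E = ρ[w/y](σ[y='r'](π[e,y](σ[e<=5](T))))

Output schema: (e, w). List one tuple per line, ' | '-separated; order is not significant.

Subexpression sizes:
  T → 5
  σ[e<=5](T) → 4
  π[e,y](σ[e<=5](T)) → 4
  σ[y='r'](π[e,y](σ[e<=5](T))) → 2
  ρ[w/y](σ[y='r'](π[e,y](σ[e<=5](T)))) → 2

== RESULT ==
e | w
3 | r
4 | r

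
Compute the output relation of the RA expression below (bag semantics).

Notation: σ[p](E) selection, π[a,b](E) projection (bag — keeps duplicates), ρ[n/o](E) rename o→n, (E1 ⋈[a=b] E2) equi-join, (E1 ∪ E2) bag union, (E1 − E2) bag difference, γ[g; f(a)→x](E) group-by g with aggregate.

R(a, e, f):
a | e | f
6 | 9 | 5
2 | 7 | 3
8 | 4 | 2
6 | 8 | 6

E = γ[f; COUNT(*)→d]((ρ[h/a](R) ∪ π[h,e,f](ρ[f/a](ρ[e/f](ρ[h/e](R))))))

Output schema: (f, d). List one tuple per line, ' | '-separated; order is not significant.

Subexpression sizes:
  R → 4
  ρ[h/a](R) → 4
  R → 4
  ρ[h/e](R) → 4
  ρ[e/f](ρ[h/e](R)) → 4
  ρ[f/a](ρ[e/f](ρ[h/e](R))) → 4
  π[h,e,f](ρ[f/a](ρ[e/f](ρ[h/e](R)))) → 4
  (ρ[h/a](R) ∪ π[h,e,f](ρ[f/a](ρ[e/f](ρ[h/e](R))))) → 8
  γ[f; COUNT(*)→d]((ρ[h/a](R) ∪ π[h,e,f](ρ[f/a](ρ[e/f](ρ[h/e](R)))))) → 5

== RESULT ==
f | d
2 | 2
3 | 1
5 | 1
6 | 3
8 | 1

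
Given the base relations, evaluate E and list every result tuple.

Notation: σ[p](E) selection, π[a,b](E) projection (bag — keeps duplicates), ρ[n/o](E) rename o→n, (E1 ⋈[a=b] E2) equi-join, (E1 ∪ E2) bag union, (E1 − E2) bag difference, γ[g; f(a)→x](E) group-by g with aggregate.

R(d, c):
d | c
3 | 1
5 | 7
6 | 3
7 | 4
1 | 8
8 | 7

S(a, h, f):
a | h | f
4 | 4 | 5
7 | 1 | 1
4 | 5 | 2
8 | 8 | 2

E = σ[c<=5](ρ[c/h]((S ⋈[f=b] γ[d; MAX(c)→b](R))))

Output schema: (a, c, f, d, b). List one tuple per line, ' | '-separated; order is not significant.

Subexpression sizes:
  S → 4
  R → 6
  γ[d; MAX(c)→b](R) → 6
  (S ⋈[f=b] γ[d; MAX(c)→b](R)) → 1
  ρ[c/h]((S ⋈[f=b] γ[d; MAX(c)→b](R))) → 1
  σ[c<=5](ρ[c/h]((S ⋈[f=b] γ[d; MAX(c)→b](R)))) → 1

== RESULT ==
a | c | f | d | b
7 | 1 | 1 | 3 | 1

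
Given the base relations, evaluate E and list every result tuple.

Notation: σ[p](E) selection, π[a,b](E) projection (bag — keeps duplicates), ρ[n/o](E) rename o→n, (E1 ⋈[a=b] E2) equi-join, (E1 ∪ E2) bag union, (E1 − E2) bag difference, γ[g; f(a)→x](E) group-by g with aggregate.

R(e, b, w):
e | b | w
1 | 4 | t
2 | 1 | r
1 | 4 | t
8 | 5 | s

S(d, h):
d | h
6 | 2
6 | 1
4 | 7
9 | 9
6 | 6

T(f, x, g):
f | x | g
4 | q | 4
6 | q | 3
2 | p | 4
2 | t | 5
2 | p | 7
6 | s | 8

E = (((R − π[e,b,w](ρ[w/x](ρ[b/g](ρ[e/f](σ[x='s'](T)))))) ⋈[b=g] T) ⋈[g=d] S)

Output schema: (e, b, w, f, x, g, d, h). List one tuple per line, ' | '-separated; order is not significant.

Per-node cardinality:
  R → 4
  T → 6
  σ[x='s'](T) → 1
  ρ[e/f](σ[x='s'](T)) → 1
  ρ[b/g](ρ[e/f](σ[x='s'](T))) → 1
  ρ[w/x](ρ[b/g](ρ[e/f](σ[x='s'](T)))) → 1
  π[e,b,w](ρ[w/x](ρ[b/g](ρ[e/f](σ[x='s'](T))))) → 1
  (R − π[e,b,w](ρ[w/x](ρ[b/g](ρ[e/f](σ[x='s'](T)))))) → 4
  T → 6
  ((R − π[e,b,w](ρ[w/x](ρ[b/g](ρ[e/f](σ[x='s'](T)))))) ⋈[b=g] T) → 5
  S → 5
  (((R − π[e,b,w](ρ[w/x](ρ[b/g](ρ[e/f](σ[x='s'](T)))))) ⋈[b=g] T) ⋈[g=d] S) → 4

== RESULT ==
e | b | w | f | x | g | d | h
1 | 4 | t | 2 | p | 4 | 4 | 7
1 | 4 | t | 2 | p | 4 | 4 | 7
1 | 4 | t | 4 | q | 4 | 4 | 7
1 | 4 | t | 4 | q | 4 | 4 | 7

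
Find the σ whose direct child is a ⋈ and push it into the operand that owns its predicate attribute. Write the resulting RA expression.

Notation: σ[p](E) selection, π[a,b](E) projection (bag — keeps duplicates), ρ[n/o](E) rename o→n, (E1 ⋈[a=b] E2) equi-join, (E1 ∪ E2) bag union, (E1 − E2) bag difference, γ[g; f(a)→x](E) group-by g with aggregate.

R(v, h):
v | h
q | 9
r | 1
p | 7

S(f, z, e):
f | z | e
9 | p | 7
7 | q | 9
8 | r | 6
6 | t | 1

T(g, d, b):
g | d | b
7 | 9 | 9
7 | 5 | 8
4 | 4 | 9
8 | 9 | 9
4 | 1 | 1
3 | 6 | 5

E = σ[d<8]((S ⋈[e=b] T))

σ filters on d, owned by the right side.
E' = (S ⋈[e=b] σ[d<8](T))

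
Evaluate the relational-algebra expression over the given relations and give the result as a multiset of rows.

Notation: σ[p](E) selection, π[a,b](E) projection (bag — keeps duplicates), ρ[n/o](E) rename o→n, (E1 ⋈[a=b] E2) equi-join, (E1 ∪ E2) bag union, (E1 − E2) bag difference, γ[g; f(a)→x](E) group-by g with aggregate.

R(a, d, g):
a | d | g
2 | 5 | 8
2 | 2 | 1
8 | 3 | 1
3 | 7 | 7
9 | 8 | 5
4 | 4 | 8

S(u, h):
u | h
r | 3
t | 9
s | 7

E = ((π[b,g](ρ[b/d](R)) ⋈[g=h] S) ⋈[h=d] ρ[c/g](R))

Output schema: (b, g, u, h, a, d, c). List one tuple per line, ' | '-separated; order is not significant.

Per-node cardinality:
  R → 6
  ρ[b/d](R) → 6
  π[b,g](ρ[b/d](R)) → 6
  S → 3
  (π[b,g](ρ[b/d](R)) ⋈[g=h] S) → 1
  R → 6
  ρ[c/g](R) → 6
  ((π[b,g](ρ[b/d](R)) ⋈[g=h] S) ⋈[h=d] ρ[c/g](R)) → 1

== RESULT ==
b | g | u | h | a | d | c
7 | 7 | s | 7 | 3 | 7 | 7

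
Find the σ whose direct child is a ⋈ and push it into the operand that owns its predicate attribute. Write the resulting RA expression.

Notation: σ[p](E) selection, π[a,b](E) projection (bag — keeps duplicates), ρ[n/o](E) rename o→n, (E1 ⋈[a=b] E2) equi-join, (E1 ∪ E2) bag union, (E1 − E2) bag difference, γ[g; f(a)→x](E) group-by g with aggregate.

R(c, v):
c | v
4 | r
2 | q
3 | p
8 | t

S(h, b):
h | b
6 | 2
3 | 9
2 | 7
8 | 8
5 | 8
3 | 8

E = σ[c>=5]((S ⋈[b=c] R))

σ filters on c, owned by the right side.
E' = (S ⋈[b=c] σ[c>=5](R))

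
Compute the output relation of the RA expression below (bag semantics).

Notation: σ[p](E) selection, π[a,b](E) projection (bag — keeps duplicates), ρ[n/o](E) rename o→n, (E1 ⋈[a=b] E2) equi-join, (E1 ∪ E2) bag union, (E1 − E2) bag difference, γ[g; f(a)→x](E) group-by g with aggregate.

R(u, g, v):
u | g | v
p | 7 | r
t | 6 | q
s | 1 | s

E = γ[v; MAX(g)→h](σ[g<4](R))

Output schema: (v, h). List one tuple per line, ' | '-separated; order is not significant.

Row counts bottom-up:
  R → 3
  σ[g<4](R) → 1
  γ[v; MAX(g)→h](σ[g<4](R)) → 1

== RESULT ==
v | h
s | 1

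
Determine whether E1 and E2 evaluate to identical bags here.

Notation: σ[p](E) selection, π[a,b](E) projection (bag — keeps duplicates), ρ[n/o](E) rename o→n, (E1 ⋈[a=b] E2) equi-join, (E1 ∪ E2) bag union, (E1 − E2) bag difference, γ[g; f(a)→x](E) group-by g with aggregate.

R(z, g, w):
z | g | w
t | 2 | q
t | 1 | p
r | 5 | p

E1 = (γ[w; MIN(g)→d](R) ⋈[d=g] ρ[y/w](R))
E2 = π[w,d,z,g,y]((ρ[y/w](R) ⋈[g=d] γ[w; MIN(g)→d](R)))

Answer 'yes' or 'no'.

E1 stepwise |·|:
  R → 3
  γ[w; MIN(g)→d](R) → 2
  R → 3
  ρ[y/w](R) → 3
  (γ[w; MIN(g)→d](R) ⋈[d=g] ρ[y/w](R)) → 2
E2 stepwise |·|:
  R → 3
  ρ[y/w](R) → 3
  R → 3
  γ[w; MIN(g)→d](R) → 2
  (ρ[y/w](R) ⋈[g=d] γ[w; MIN(g)→d](R)) → 2
  π[w,d,z,g,y]((ρ[y/w](R) ⋈[g=d] γ[w; MIN(g)→d](R))) → 2

E1 and E2 produce the same multiset:
w | d | z | g | y
p | 1 | t | 1 | p
q | 2 | t | 2 | q

yes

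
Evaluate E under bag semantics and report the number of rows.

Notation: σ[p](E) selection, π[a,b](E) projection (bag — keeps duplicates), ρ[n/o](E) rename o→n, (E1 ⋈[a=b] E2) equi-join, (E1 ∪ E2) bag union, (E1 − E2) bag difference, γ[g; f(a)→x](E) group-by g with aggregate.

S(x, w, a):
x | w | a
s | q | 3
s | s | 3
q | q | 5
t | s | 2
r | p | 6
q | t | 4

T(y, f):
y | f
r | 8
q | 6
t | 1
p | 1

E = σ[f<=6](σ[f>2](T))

Stepwise |·|:
  T → 4
  σ[f>2](T) → 2
  σ[f<=6](σ[f>2](T)) → 1

|E| = 1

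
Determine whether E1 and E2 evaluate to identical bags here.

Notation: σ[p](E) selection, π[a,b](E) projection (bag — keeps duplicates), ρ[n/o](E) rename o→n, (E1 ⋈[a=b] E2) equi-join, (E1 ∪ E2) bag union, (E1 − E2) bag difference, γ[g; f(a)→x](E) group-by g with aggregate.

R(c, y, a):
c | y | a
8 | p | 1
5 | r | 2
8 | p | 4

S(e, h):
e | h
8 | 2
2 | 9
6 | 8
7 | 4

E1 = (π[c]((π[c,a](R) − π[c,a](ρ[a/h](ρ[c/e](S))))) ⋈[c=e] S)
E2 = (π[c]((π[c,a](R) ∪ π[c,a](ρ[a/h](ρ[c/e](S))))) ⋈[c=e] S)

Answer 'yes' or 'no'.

E1 row counts bottom-up:
  R → 3
  π[c,a](R) → 3
  S → 4
  ρ[c/e](S) → 4
  ρ[a/h](ρ[c/e](S)) → 4
  π[c,a](ρ[a/h](ρ[c/e](S))) → 4
  (π[c,a](R) − π[c,a](ρ[a/h](ρ[c/e](S)))) → 3
  π[c]((π[c,a](R) − π[c,a](ρ[a/h](ρ[c/e](S))))) → 3
  S → 4
  (π[c]((π[c,a](R) − π[c,a](ρ[a/h](ρ[c/e](S))))) ⋈[c=e] S) → 2
E2 row counts bottom-up:
  R → 3
  π[c,a](R) → 3
  S → 4
  ρ[c/e](S) → 4
  ρ[a/h](ρ[c/e](S)) → 4
  π[c,a](ρ[a/h](ρ[c/e](S))) → 4
  (π[c,a](R) ∪ π[c,a](ρ[a/h](ρ[c/e](S)))) → 7
  π[c]((π[c,a](R) ∪ π[c,a](ρ[a/h](ρ[c/e](S))))) → 7
  S → 4
  (π[c]((π[c,a](R) ∪ π[c,a](ρ[a/h](ρ[c/e](S))))) ⋈[c=e] S) → 6

E1 result:
c | e | h
8 | 8 | 2
8 | 8 | 2
E2 result:
c | e | h
2 | 2 | 9
6 | 6 | 8
7 | 7 | 4
8 | 8 | 2
8 | 8 | 2
8 | 8 | 2
Witness: (8, 8, 2) appears 2× in E1 but 3× in E2.

no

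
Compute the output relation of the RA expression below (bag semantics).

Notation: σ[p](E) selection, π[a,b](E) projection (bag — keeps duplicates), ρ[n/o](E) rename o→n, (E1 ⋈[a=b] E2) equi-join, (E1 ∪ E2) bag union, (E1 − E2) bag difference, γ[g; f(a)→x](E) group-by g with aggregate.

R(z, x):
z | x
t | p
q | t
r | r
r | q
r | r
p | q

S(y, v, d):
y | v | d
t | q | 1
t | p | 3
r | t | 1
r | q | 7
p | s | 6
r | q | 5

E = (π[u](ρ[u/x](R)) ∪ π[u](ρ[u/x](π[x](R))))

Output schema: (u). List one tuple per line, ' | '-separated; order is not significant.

Subexpression sizes:
  R → 6
  ρ[u/x](R) → 6
  π[u](ρ[u/x](R)) → 6
  R → 6
  π[x](R) → 6
  ρ[u/x](π[x](R)) → 6
  π[u](ρ[u/x](π[x](R))) → 6
  (π[u](ρ[u/x](R)) ∪ π[u](ρ[u/x](π[x](R)))) → 12

== RESULT ==
u
p
p
q
q
q
q
r
r
r
r
t
t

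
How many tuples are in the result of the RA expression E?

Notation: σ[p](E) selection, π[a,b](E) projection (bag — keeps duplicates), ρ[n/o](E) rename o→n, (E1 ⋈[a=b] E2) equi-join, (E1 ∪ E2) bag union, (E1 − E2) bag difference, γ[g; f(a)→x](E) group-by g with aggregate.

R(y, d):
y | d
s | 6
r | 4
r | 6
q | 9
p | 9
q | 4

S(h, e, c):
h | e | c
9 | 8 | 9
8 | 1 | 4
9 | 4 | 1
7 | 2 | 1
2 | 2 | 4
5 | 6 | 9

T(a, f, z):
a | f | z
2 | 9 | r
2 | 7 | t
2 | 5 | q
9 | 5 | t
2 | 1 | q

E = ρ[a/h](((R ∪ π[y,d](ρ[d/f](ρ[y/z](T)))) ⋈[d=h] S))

Subexpression sizes:
  R → 6
  T → 5
  ρ[y/z](T) → 5
  ρ[d/f](ρ[y/z](T)) → 5
  π[y,d](ρ[d/f](ρ[y/z](T))) → 5
  (R ∪ π[y,d](ρ[d/f](ρ[y/z](T)))) → 11
  S → 6
  ((R ∪ π[y,d](ρ[d/f](ρ[y/z](T)))) ⋈[d=h] S) → 9
  ρ[a/h](((R ∪ π[y,d](ρ[d/f](ρ[y/z](T)))) ⋈[d=h] S)) → 9

|E| = 9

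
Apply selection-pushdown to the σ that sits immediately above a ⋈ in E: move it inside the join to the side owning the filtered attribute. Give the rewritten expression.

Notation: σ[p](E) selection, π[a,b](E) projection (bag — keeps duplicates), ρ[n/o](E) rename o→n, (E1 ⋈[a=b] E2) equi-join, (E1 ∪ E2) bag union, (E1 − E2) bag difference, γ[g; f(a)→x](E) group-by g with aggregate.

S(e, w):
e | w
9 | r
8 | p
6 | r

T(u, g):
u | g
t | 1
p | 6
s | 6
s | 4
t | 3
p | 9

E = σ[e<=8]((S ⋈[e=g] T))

σ filters on e, owned by the left side.
E' = (σ[e<=8](S) ⋈[e=g] T)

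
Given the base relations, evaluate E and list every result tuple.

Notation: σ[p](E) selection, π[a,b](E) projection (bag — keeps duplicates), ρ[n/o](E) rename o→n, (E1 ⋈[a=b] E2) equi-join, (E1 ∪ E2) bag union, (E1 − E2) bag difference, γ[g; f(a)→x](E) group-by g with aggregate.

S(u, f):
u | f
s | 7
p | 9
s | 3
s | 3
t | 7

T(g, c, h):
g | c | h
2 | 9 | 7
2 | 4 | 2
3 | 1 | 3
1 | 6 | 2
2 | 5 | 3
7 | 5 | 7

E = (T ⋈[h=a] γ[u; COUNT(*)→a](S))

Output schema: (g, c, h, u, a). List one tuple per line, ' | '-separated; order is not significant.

Stepwise |·|:
  T → 6
  S → 5
  γ[u; COUNT(*)→a](S) → 3
  (T ⋈[h=a] γ[u; COUNT(*)→a](S)) → 2

== RESULT ==
g | c | h | u | a
2 | 5 | 3 | s | 3
3 | 1 | 3 | s | 3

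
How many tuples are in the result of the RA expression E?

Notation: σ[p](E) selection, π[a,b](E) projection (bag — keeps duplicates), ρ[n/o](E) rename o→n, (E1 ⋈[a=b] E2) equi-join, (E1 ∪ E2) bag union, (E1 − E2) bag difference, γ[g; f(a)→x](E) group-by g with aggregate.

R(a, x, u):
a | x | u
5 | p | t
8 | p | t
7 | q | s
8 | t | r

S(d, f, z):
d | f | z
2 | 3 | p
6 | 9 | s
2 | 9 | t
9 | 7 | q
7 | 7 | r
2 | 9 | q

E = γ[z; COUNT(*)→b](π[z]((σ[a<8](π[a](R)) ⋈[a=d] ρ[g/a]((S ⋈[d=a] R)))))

Subexpression sizes:
  R → 4
  π[a](R) → 4
  σ[a<8](π[a](R)) → 2
  S → 6
  R → 4
  (S ⋈[d=a] R) → 1
  ρ[g/a]((S ⋈[d=a] R)) → 1
  (σ[a<8](π[a](R)) ⋈[a=d] ρ[g/a]((S ⋈[d=a] R))) → 1
  π[z]((σ[a<8](π[a](R)) ⋈[a=d] ρ[g/a]((S ⋈[d=a] R)))) → 1
  γ[z; COUNT(*)→b](π[z]((σ[a<8](π[a](R)) ⋈[a=d] ρ[g/a]((S ⋈[d=a] R))))) → 1

|E| = 1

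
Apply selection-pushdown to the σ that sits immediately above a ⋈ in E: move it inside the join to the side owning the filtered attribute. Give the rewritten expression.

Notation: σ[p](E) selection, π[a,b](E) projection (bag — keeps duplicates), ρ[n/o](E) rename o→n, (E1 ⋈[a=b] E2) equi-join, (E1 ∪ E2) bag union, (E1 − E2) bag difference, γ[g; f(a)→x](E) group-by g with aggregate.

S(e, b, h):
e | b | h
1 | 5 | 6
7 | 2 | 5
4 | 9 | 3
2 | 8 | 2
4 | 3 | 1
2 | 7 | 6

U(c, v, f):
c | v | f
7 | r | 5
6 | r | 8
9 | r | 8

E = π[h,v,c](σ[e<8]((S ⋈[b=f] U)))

σ filters on e, owned by the left side.
E' = π[h,v,c]((σ[e<8](S) ⋈[b=f] U))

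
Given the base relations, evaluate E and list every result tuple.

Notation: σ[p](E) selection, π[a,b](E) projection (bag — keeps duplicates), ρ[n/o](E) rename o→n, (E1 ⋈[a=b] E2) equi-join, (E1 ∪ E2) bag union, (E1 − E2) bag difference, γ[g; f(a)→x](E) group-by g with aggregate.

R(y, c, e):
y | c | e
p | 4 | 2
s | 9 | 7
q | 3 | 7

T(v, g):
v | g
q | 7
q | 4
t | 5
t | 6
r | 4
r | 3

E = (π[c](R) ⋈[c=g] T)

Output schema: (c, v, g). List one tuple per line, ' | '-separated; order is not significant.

Per-node cardinality:
  R → 3
  π[c](R) → 3
  T → 6
  (π[c](R) ⋈[c=g] T) → 3

== RESULT ==
c | v | g
3 | r | 3
4 | q | 4
4 | r | 4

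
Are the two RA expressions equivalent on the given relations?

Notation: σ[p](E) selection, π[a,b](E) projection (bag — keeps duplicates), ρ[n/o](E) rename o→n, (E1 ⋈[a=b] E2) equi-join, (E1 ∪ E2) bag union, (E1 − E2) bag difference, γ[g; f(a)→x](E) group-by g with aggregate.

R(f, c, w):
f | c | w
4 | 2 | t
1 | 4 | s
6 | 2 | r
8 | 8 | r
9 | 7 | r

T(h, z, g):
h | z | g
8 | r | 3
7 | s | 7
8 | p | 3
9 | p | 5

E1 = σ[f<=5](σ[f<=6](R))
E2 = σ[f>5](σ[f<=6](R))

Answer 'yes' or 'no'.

E1 per-node cardinality:
  R → 5
  σ[f<=6](R) → 3
  σ[f<=5](σ[f<=6](R)) → 2
E2 per-node cardinality:
  R → 5
  σ[f<=6](R) → 3
  σ[f>5](σ[f<=6](R)) → 1

E1 result:
f | c | w
1 | 4 | s
4 | 2 | t
E2 result:
f | c | w
6 | 2 | r
Witness: (1, 4, 's') appears 1× in E1 but 0× in E2.

no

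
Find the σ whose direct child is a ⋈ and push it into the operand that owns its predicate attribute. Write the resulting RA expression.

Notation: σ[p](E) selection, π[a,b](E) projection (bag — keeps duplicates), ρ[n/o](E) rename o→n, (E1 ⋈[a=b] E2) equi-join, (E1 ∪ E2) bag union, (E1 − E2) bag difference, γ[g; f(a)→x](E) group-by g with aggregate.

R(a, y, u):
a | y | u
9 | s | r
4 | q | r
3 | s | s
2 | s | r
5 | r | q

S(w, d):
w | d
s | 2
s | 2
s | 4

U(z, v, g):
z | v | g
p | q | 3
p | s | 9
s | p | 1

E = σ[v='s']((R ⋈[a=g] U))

σ filters on v, owned by the right side.
E' = (R ⋈[a=g] σ[v='s'](U))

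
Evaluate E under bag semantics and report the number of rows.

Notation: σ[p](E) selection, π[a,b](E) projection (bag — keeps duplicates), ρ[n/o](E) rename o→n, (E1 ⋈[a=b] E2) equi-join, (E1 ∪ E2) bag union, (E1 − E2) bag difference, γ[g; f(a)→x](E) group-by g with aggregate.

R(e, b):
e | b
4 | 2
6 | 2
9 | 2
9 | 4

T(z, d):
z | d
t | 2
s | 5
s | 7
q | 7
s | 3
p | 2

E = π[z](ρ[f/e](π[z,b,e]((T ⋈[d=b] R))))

Subexpression sizes:
  T → 6
  R → 4
  (T ⋈[d=b] R) → 6
  π[z,b,e]((T ⋈[d=b] R)) → 6
  ρ[f/e](π[z,b,e]((T ⋈[d=b] R))) → 6
  π[z](ρ[f/e](π[z,b,e]((T ⋈[d=b] R)))) → 6

|E| = 6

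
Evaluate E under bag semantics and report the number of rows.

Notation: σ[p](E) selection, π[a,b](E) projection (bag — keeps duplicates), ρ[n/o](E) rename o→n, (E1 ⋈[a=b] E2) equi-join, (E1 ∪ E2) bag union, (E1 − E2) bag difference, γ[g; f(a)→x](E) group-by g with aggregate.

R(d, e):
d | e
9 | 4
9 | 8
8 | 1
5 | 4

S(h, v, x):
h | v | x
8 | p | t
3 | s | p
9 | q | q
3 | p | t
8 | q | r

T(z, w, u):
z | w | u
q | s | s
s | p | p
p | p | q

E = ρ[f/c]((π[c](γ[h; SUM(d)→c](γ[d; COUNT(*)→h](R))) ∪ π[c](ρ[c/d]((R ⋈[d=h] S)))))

Subexpression sizes:
  R → 4
  γ[d; COUNT(*)→h](R) → 3
  γ[h; SUM(d)→c](γ[d; COUNT(*)→h](R)) → 2
  π[c](γ[h; SUM(d)→c](γ[d; COUNT(*)→h](R))) → 2
  R → 4
  S → 5
  (R ⋈[d=h] S) → 4
  ρ[c/d]((R ⋈[d=h] S)) → 4
  π[c](ρ[c/d]((R ⋈[d=h] S))) → 4
  (π[c](γ[h; SUM(d)→c](γ[d; COUNT(*)→h](R))) ∪ π[c](ρ[c/d]((R ⋈[d=h] S)))) → 6
  ρ[f/c]((π[c](γ[h; SUM(d)→c](γ[d; COUNT(*)→h](R))) ∪ π[c](ρ[c/d]((R ⋈[d=h] S))))) → 6

|E| = 6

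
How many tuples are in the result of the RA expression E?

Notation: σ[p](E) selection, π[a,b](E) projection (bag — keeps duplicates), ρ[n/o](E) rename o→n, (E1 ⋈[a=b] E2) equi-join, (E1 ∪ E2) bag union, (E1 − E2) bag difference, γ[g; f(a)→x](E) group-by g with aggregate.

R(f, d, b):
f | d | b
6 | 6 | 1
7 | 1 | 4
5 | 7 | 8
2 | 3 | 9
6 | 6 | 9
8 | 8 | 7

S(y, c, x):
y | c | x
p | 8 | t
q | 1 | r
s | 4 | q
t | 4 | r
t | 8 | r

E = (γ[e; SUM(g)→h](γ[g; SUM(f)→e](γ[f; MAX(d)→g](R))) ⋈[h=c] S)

Per-node cardinality:
  R → 6
  γ[f; MAX(d)→g](R) → 5
  γ[g; SUM(f)→e](γ[f; MAX(d)→g](R)) → 5
  γ[e; SUM(g)→h](γ[g; SUM(f)→e](γ[f; MAX(d)→g](R))) → 5
  S → 5
  (γ[e; SUM(g)→h](γ[g; SUM(f)→e](γ[f; MAX(d)→g](R))) ⋈[h=c] S) → 3

|E| = 3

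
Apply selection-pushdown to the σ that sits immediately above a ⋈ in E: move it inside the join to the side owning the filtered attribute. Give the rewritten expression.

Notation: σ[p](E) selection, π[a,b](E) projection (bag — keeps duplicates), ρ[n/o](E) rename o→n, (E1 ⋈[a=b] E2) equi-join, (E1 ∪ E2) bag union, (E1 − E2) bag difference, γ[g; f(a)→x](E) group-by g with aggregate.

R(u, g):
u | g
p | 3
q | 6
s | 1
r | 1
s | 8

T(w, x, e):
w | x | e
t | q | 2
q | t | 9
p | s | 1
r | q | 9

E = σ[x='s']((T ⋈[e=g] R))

σ filters on x, owned by the left side.
E' = (σ[x='s'](T) ⋈[e=g] R)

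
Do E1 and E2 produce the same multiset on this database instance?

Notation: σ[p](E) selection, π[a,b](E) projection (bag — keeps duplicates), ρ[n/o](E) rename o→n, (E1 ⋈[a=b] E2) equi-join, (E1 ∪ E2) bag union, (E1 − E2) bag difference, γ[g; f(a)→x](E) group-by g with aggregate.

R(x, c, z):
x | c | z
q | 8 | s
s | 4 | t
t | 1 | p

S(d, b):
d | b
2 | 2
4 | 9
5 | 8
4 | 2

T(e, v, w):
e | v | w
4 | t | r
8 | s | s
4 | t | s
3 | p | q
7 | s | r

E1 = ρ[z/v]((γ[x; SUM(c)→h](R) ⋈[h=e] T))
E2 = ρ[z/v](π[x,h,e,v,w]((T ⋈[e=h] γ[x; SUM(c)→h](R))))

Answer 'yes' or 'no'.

E1 row counts bottom-up:
  R → 3
  γ[x; SUM(c)→h](R) → 3
  T → 5
  (γ[x; SUM(c)→h](R) ⋈[h=e] T) → 3
  ρ[z/v]((γ[x; SUM(c)→h](R) ⋈[h=e] T)) → 3
E2 row counts bottom-up:
  T → 5
  R → 3
  γ[x; SUM(c)→h](R) → 3
  (T ⋈[e=h] γ[x; SUM(c)→h](R)) → 3
  π[x,h,e,v,w]((T ⋈[e=h] γ[x; SUM(c)→h](R))) → 3
  ρ[z/v](π[x,h,e,v,w]((T ⋈[e=h] γ[x; SUM(c)→h](R)))) → 3

E1 and E2 produce the same multiset:
x | h | e | z | w
q | 8 | 8 | s | s
s | 4 | 4 | t | r
s | 4 | 4 | t | s

yes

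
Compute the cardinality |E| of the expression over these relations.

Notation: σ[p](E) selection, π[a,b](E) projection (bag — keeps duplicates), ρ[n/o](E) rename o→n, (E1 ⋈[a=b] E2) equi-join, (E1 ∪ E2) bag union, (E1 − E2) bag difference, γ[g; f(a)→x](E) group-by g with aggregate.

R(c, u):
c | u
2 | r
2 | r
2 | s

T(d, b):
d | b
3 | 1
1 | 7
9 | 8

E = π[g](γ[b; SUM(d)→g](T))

Per-node cardinality:
  T → 3
  γ[b; SUM(d)→g](T) → 3
  π[g](γ[b; SUM(d)→g](T)) → 3

|E| = 3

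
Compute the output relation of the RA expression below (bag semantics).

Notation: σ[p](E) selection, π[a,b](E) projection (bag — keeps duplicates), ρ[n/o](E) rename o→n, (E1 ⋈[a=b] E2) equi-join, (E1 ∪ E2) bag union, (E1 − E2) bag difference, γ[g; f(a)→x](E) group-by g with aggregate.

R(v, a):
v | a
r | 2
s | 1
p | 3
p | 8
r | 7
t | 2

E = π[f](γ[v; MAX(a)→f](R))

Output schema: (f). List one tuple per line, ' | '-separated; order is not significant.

Per-node cardinality:
  R → 6
  γ[v; MAX(a)→f](R) → 4
  π[f](γ[v; MAX(a)→f](R)) → 4

== RESULT ==
f
1
2
7
8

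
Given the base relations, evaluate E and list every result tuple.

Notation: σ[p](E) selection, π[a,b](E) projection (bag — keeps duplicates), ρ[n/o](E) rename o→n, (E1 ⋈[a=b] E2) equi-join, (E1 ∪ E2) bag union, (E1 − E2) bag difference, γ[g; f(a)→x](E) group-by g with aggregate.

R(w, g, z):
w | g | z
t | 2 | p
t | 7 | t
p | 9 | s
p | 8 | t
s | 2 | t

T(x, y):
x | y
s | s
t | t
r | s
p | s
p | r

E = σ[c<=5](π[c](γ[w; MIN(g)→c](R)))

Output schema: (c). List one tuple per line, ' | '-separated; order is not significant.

Stepwise |·|:
  R → 5
  γ[w; MIN(g)→c](R) → 3
  π[c](γ[w; MIN(g)→c](R)) → 3
  σ[c<=5](π[c](γ[w; MIN(g)→c](R))) → 2

== RESULT ==
c
2
2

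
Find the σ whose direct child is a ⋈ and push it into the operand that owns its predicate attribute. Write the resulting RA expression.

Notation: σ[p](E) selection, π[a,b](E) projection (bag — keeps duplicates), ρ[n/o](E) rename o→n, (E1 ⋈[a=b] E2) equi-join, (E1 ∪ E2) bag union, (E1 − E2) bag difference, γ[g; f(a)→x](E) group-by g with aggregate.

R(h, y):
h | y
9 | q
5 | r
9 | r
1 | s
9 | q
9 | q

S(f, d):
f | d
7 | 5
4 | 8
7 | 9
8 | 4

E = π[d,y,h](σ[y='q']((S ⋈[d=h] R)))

σ filters on y, owned by the right side.
E' = π[d,y,h]((S ⋈[d=h] σ[y='q'](R)))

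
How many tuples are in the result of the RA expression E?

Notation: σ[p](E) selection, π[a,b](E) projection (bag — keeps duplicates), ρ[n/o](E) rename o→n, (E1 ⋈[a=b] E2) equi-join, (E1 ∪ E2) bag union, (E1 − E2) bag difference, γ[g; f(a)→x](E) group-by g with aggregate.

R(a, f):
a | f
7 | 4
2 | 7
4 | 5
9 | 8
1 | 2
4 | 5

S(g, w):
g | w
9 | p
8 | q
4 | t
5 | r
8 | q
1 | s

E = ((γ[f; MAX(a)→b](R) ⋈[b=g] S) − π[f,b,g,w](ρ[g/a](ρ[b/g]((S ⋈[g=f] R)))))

Subexpression sizes:
  R → 6
  γ[f; MAX(a)→b](R) → 5
  S → 6
  (γ[f; MAX(a)→b](R) ⋈[b=g] S) → 3
  S → 6
  R → 6
  (S ⋈[g=f] R) → 5
  ρ[b/g]((S ⋈[g=f] R)) → 5
  ρ[g/a](ρ[b/g]((S ⋈[g=f] R))) → 5
  π[f,b,g,w](ρ[g/a](ρ[b/g]((S ⋈[g=f] R)))) → 5
  ((γ[f; MAX(a)→b](R) ⋈[b=g] S) − π[f,b,g,w](ρ[g/a](ρ[b/g]((S ⋈[g=f] R))))) → 3

|E| = 3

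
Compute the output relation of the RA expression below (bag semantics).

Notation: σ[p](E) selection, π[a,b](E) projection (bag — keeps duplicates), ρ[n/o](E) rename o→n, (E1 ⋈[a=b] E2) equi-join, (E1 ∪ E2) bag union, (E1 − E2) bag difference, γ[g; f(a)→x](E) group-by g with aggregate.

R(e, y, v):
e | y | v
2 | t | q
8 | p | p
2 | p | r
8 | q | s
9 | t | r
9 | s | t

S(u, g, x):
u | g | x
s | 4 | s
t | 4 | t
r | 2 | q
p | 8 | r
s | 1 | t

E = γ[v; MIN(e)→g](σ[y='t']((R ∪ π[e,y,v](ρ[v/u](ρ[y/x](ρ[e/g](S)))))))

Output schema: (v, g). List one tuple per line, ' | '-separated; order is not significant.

Stepwise |·|:
  R → 6
  S → 5
  ρ[e/g](S) → 5
  ρ[y/x](ρ[e/g](S)) → 5
  ρ[v/u](ρ[y/x](ρ[e/g](S))) → 5
  π[e,y,v](ρ[v/u](ρ[y/x](ρ[e/g](S)))) → 5
  (R ∪ π[e,y,v](ρ[v/u](ρ[y/x](ρ[e/g](S))))) → 11
  σ[y='t']((R ∪ π[e,y,v](ρ[v/u](ρ[y/x](ρ[e/g](S)))))) → 4
  γ[v; MIN(e)→g](σ[y='t']((R ∪ π[e,y,v](ρ[v/u](ρ[y/x](ρ[e/g](S))))))) → 4

== RESULT ==
v | g
q | 2
r | 9
s | 1
t | 4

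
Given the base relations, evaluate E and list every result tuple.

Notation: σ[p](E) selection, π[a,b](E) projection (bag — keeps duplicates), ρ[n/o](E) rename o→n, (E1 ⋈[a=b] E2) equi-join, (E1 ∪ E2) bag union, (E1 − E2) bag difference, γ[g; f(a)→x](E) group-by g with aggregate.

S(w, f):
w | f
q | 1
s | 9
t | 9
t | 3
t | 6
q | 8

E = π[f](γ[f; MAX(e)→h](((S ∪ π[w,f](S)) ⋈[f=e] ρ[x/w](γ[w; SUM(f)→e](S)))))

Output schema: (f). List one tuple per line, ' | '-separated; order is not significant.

Row counts bottom-up:
  S → 6
  S → 6
  π[w,f](S) → 6
  (S ∪ π[w,f](S)) → 12
  S → 6
  γ[w; SUM(f)→e](S) → 3
  ρ[x/w](γ[w; SUM(f)→e](S)) → 3
  ((S ∪ π[w,f](S)) ⋈[f=e] ρ[x/w](γ[w; SUM(f)→e](S))) → 8
  γ[f; MAX(e)→h](((S ∪ π[w,f](S)) ⋈[f=e] ρ[x/w](γ[w; SUM(f)→e](S)))) → 1
  π[f](γ[f; MAX(e)→h](((S ∪ π[w,f](S)) ⋈[f=e] ρ[x/w](γ[w; SUM(f)→e](S))))) → 1

== RESULT ==
f
9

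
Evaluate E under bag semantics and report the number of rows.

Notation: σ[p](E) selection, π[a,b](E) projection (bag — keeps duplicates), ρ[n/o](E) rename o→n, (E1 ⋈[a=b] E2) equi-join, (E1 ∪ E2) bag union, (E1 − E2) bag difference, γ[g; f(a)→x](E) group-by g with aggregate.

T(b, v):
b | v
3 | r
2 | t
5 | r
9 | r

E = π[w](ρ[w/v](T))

Row counts bottom-up:
  T → 4
  ρ[w/v](T) → 4
  π[w](ρ[w/v](T)) → 4

|E| = 4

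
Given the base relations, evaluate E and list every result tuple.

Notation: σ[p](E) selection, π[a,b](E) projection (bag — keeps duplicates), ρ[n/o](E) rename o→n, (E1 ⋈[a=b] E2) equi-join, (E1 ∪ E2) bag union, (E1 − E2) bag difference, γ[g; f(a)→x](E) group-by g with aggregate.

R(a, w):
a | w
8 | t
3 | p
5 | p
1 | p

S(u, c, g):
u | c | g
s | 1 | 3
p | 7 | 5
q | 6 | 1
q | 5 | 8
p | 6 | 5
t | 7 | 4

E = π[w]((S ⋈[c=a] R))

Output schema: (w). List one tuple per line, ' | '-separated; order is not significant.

Stepwise |·|:
  S → 6
  R → 4
  (S ⋈[c=a] R) → 2
  π[w]((S ⋈[c=a] R)) → 2

== RESULT ==
w
p
p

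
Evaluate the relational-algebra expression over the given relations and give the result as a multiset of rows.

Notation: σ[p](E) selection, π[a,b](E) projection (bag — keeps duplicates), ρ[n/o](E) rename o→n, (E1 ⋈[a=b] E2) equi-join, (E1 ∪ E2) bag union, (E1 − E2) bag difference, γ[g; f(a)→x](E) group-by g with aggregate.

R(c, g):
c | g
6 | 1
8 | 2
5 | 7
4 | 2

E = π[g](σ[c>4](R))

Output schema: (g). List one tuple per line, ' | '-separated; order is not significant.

Per-node cardinality:
  R → 4
  σ[c>4](R) → 3
  π[g](σ[c>4](R)) → 3

== RESULT ==
g
1
2
7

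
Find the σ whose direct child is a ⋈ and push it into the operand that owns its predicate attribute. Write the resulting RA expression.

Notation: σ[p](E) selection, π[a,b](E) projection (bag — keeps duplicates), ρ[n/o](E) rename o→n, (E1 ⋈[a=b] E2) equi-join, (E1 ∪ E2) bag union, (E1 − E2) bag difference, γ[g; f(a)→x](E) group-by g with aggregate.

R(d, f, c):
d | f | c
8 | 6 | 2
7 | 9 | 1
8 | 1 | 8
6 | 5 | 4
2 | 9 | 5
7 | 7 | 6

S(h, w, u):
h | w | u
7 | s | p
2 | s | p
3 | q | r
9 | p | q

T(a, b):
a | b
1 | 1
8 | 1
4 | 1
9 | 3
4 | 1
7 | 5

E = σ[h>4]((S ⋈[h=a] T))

σ filters on h, owned by the left side.
E' = (σ[h>4](S) ⋈[h=a] T)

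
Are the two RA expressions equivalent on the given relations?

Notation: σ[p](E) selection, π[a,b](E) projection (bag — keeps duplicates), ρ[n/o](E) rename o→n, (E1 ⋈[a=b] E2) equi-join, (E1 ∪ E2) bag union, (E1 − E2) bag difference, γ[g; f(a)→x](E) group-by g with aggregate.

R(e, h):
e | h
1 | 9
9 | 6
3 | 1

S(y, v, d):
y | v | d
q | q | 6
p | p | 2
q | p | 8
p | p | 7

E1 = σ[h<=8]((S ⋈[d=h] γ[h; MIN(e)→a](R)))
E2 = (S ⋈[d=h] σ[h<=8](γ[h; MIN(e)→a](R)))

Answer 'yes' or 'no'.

E1 stepwise |·|:
  S → 4
  R → 3
  γ[h; MIN(e)→a](R) → 3
  (S ⋈[d=h] γ[h; MIN(e)→a](R)) → 1
  σ[h<=8]((S ⋈[d=h] γ[h; MIN(e)→a](R))) → 1
E2 stepwise |·|:
  S → 4
  R → 3
  γ[h; MIN(e)→a](R) → 3
  σ[h<=8](γ[h; MIN(e)→a](R)) → 2
  (S ⋈[d=h] σ[h<=8](γ[h; MIN(e)→a](R))) → 1

E1 and E2 produce the same multiset:
y | v | d | h | a
q | q | 6 | 6 | 9

yes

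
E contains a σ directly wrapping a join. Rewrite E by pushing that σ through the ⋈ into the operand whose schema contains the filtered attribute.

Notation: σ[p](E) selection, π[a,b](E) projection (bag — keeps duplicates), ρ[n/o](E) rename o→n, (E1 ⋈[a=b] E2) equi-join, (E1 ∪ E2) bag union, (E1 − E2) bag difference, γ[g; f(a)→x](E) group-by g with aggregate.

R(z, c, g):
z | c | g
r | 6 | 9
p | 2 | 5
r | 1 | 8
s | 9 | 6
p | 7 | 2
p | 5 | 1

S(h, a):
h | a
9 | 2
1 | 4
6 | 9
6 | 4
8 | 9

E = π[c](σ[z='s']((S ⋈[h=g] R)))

σ filters on z, owned by the right side.
E' = π[c]((S ⋈[h=g] σ[z='s'](R)))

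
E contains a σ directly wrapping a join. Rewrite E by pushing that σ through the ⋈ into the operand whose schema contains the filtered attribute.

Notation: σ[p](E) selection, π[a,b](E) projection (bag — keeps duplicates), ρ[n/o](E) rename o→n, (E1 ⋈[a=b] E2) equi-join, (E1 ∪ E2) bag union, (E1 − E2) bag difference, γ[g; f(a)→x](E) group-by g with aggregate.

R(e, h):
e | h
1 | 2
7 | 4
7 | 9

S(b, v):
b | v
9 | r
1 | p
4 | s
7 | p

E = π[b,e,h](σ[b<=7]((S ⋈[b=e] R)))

σ filters on b, owned by the left side.
E' = π[b,e,h]((σ[b<=7](S) ⋈[b=e] R))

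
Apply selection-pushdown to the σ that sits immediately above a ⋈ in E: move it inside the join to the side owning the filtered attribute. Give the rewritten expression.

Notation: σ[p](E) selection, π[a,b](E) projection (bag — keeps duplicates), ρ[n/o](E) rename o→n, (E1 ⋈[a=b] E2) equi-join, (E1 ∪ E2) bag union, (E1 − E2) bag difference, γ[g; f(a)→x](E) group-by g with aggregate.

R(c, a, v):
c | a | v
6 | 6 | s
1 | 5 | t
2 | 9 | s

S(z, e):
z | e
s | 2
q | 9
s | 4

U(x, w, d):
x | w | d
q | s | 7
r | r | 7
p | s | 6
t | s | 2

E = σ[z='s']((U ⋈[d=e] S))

σ filters on z, owned by the right side.
E' = (U ⋈[d=e] σ[z='s'](S))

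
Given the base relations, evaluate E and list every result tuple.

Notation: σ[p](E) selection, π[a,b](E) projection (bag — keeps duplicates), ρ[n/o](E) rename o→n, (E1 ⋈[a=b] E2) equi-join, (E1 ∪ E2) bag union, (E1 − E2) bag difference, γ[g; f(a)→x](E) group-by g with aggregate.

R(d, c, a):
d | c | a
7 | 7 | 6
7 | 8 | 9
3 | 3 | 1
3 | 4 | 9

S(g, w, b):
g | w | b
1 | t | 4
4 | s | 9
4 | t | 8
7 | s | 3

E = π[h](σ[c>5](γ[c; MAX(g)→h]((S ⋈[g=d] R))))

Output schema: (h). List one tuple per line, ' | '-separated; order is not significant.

Row counts bottom-up:
  S → 4
  R → 4
  (S ⋈[g=d] R) → 2
  γ[c; MAX(g)→h]((S ⋈[g=d] R)) → 2
  σ[c>5](γ[c; MAX(g)→h]((S ⋈[g=d] R))) → 2
  π[h](σ[c>5](γ[c; MAX(g)→h]((S ⋈[g=d] R)))) → 2

== RESULT ==
h
7
7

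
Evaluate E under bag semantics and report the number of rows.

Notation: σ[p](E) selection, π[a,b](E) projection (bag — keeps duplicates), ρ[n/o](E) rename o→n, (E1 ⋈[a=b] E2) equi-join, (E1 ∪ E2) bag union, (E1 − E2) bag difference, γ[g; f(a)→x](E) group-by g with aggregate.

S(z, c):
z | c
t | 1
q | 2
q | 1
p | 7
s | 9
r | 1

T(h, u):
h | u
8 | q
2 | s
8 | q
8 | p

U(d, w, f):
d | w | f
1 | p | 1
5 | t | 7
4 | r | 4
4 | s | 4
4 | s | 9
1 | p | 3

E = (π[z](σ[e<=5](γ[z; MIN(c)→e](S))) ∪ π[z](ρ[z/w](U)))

Stepwise |·|:
  S → 6
  γ[z; MIN(c)→e](S) → 5
  σ[e<=5](γ[z; MIN(c)→e](S)) → 3
  π[z](σ[e<=5](γ[z; MIN(c)→e](S))) → 3
  U → 6
  ρ[z/w](U) → 6
  π[z](ρ[z/w](U)) → 6
  (π[z](σ[e<=5](γ[z; MIN(c)→e](S))) ∪ π[z](ρ[z/w](U))) → 9

|E| = 9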